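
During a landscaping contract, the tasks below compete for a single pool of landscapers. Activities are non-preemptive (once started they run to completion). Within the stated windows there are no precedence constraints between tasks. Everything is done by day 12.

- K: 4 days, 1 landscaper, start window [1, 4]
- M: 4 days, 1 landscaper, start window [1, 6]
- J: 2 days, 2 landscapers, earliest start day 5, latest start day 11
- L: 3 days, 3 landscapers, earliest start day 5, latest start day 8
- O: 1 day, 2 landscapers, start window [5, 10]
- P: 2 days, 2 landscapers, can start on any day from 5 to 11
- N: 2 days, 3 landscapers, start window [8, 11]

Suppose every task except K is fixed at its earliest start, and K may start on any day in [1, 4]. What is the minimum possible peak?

K@1: d1:2  d2:2  d3:2  d4:2  d5:9  d6:7  d7:3  d8:3  d9:3  d10:0  d11:0  d12:0 → peak 9
K@2: d1:1  d2:2  d3:2  d4:2  d5:10  d6:7  d7:3  d8:3  d9:3  d10:0  d11:0  d12:0 → peak 10
K@3: d1:1  d2:1  d3:2  d4:2  d5:10  d6:8  d7:3  d8:3  d9:3  d10:0  d11:0  d12:0 → peak 10
K@4: d1:1  d2:1  d3:1  d4:2  d5:10  d6:8  d7:4  d8:3  d9:3  d10:0  d11:0  d12:0 → peak 10
Best is K@1, peak 9.

9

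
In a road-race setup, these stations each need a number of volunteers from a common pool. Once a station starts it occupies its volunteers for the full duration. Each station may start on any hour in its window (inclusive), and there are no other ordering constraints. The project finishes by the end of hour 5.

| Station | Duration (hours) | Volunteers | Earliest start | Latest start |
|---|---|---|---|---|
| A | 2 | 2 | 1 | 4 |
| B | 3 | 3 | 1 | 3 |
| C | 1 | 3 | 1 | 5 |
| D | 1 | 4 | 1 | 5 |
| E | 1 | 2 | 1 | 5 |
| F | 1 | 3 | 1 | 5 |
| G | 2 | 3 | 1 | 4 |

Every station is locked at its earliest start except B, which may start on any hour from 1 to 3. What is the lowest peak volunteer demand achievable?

B@1: h1:20  h2:8  h3:3  h4:0  h5:0 → peak 20
B@2: h1:17  h2:8  h3:3  h4:3  h5:0 → peak 17
B@3: h1:17  h2:5  h3:3  h4:3  h5:3 → peak 17
Best is B@2, peak 17.

17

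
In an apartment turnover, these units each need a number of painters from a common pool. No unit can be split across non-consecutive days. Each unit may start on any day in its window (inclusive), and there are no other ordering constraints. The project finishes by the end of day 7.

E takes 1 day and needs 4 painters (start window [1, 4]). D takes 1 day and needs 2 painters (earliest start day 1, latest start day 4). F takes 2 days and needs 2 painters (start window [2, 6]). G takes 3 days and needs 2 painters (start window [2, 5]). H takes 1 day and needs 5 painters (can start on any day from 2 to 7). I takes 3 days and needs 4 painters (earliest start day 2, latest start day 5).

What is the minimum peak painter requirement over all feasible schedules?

6

Early-start (E@1, D@1, F@2, G@2, H@2, I@2) gives peak 13: d1:6  d2:13  d3:8  d4:6  d5:0  d6:0  d7:0.
Shift H→7, I→4.
Schedule E@1, D@1, F@2, G@2, H@7, I@4: d1:6  d2:4  d3:4  d4:6  d5:4  d6:4  d7:5 — peak 6.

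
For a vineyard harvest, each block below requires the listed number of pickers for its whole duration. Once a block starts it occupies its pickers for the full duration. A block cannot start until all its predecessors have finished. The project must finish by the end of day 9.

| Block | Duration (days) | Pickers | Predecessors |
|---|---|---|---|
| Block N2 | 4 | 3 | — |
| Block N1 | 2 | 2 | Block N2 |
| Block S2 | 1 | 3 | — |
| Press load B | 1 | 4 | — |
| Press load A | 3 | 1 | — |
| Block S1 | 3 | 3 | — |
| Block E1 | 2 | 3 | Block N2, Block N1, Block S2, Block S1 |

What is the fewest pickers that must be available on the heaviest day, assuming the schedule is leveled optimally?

Early-start (Block N2@1, Block N1@5, Block S2@1, Press load B@1, Press load A@1, Block S1@1, Block E1@7) gives peak 14: d1:14  d2:7  d3:7  d4:3  d5:2  d6:2  d7:3  d8:3  d9:0.
Shift Press load B→5, Press load A→6, Block S1→2.
Schedule Block N2@1, Block N1@5, Block S2@1, Press load B@5, Press load A@6, Block S1@2, Block E1@7: d1:6  d2:6  d3:6  d4:6  d5:6  d6:3  d7:4  d8:4  d9:0 — peak 6.

6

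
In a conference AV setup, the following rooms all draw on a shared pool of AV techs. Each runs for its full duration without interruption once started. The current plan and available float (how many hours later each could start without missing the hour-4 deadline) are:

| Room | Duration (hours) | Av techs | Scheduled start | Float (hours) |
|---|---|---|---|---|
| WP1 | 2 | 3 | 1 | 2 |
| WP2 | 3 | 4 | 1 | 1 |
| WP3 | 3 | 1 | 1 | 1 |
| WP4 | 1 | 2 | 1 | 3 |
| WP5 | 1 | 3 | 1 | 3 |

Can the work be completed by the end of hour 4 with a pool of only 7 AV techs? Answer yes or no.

no

The minimum achievable peak is 8; 7 < 8, so no feasible schedule stays within the cap.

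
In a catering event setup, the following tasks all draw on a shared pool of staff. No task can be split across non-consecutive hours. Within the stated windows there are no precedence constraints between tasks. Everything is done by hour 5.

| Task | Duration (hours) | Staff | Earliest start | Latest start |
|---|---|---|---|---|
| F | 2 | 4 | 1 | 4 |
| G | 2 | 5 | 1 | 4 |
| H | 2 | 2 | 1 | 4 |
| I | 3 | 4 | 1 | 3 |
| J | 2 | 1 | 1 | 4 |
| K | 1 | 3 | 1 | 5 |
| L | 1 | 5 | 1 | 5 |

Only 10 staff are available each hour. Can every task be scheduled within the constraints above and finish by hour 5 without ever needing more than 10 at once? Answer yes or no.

yes

Schedule F@1, G@1, H@3, I@3, J@1, K@3, L@5: h1:10  h2:10  h3:9  h4:6  h5:9 — peak 10 ≤ 10.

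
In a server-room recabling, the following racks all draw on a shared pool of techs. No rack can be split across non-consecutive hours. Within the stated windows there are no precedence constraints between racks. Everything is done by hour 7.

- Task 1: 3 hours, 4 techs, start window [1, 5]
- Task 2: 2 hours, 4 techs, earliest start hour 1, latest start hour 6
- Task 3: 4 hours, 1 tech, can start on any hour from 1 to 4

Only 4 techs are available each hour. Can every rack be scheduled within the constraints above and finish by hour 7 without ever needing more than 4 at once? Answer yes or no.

no

The minimum achievable peak is 5; 4 < 5, so no feasible schedule stays within the cap.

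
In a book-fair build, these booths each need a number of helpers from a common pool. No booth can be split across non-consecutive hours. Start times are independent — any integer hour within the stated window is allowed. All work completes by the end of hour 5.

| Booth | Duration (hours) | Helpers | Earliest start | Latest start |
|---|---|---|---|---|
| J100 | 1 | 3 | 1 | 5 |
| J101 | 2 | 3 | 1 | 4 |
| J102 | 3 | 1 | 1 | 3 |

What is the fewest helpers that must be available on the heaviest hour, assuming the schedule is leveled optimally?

Early-start (J100@1, J101@1, J102@1) gives peak 7: h1:7  h2:4  h3:1  h4:0  h5:0.
Shift J101→2.
Schedule J100@1, J101@2, J102@1: h1:4  h2:4  h3:4  h4:0  h5:0 — peak 4.

4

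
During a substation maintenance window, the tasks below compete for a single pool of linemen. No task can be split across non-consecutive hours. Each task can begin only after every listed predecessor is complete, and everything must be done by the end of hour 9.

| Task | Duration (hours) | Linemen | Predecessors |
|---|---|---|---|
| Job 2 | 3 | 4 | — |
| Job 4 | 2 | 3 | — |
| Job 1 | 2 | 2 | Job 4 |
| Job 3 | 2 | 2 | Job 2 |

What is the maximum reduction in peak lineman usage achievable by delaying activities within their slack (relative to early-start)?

3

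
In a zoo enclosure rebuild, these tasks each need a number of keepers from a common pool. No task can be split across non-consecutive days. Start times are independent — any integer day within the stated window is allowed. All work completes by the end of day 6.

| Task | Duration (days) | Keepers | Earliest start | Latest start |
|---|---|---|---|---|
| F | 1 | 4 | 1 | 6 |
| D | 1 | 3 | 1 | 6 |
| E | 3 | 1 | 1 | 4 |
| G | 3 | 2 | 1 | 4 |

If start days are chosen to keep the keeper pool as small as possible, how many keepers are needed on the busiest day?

Early-start (F@1, D@1, E@1, G@1) gives peak 10: d1:10  d2:3  d3:3  d4:0  d5:0  d6:0.
Shift D→2, E→2, G→3.
Schedule F@1, D@2, E@2, G@3: d1:4  d2:4  d3:3  d4:3  d5:2  d6:0 — peak 4.

4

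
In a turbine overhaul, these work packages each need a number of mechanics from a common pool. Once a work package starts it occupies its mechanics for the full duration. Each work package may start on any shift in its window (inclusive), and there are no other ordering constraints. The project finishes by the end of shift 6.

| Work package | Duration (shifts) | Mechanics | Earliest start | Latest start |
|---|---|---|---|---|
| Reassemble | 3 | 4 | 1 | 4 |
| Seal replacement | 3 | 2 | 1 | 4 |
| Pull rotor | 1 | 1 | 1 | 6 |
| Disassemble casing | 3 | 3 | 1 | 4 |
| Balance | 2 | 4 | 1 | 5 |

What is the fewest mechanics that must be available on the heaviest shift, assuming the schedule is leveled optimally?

7

Early-start (Reassemble@1, Seal replacement@1, Pull rotor@1, Disassemble casing@1, Balance@1) gives peak 14: s1:14  s2:13  s3:9  s4:0  s5:0  s6:0.
Shift Disassemble casing→4, Balance→4.
Schedule Reassemble@1, Seal replacement@1, Pull rotor@1, Disassemble casing@4, Balance@4: s1:7  s2:6  s3:6  s4:7  s5:7  s6:3 — peak 7.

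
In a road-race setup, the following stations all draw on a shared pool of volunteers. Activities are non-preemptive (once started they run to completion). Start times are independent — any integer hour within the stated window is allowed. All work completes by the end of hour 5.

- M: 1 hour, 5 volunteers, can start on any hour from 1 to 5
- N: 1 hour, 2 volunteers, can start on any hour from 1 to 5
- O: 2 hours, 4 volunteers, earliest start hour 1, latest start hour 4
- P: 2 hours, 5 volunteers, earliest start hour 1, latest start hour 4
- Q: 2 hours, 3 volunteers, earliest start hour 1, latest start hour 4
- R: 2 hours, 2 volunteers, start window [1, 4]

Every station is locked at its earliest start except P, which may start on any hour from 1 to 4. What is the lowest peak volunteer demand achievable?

16

P@1: h1:21  h2:14  h3:0  h4:0  h5:0 → peak 21
P@2: h1:16  h2:14  h3:5  h4:0  h5:0 → peak 16
P@3: h1:16  h2:9  h3:5  h4:5  h5:0 → peak 16
P@4: h1:16  h2:9  h3:0  h4:5  h5:5 → peak 16
Best is P@2, peak 16.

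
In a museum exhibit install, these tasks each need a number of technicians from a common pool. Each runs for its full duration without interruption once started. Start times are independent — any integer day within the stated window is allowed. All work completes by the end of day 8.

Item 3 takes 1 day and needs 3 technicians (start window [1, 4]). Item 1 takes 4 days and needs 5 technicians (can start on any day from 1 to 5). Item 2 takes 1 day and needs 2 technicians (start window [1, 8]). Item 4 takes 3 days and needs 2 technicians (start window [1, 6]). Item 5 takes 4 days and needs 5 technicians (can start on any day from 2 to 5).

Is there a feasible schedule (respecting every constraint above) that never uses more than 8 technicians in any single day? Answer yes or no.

Schedule Item 3@1, Item 1@1, Item 2@2, Item 4@3, Item 5@5: d1:8  d2:7  d3:7  d4:7  d5:7  d6:5  d7:5  d8:5 — peak 8 ≤ 8.

yes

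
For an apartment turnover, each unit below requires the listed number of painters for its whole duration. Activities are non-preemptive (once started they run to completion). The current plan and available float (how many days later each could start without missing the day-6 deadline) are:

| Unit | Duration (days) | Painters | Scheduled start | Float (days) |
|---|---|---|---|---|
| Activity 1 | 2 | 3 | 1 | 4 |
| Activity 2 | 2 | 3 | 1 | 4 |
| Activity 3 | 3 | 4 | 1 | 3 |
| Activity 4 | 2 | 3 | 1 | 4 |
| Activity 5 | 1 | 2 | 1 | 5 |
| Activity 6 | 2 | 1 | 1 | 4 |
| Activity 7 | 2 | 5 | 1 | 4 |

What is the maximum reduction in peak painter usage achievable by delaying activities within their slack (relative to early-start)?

13

Early-start peak: d1:21  d2:19  d3:4  d4:0  d5:0  d6:0 ⇒ 21.
Leveled (Activity 1@1, Activity 2@3, Activity 3@1, Activity 4@4, Activity 5@4, Activity 6@1, Activity 7@5): d1:8  d2:8  d3:7  d4:8  d5:8  d6:5 ⇒ 8.
Reduction 21 − 8 = 13.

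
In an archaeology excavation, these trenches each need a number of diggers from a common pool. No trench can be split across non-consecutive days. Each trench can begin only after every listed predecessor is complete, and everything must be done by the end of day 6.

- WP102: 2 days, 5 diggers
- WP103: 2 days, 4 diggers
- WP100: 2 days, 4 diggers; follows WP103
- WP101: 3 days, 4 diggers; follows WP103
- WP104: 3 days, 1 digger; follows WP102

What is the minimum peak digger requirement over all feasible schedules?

9

Schedule WP102@1, WP103@1, WP100@3, WP101@3, WP104@3: d1:9  d2:9  d3:9  d4:9  d5:5  d6:0 — peak 9.
No arrangement of the 24 feasible schedules does better.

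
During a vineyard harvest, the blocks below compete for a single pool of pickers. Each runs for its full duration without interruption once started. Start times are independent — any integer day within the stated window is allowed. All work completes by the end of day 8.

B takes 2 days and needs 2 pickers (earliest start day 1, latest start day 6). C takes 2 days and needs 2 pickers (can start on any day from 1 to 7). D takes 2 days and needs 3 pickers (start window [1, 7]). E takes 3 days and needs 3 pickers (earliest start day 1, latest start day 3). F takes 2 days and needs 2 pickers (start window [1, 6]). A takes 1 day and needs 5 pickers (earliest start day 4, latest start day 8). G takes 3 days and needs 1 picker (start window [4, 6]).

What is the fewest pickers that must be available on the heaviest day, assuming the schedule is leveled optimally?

Early-start (B@1, C@1, D@1, E@1, F@1, A@4, G@4) gives peak 12: d1:12  d2:12  d3:3  d4:6  d5:1  d6:1  d7:0  d8:0.
Shift D→6, E→3, F→3, A→8, G→5.
Schedule B@1, C@1, D@6, E@3, F@3, A@8, G@5: d1:4  d2:4  d3:5  d4:5  d5:4  d6:4  d7:4  d8:5 — peak 5.
Total picker-days = 35 over 8 days ⇒ peak ≥ ⌈35/8⌉ = 5, so 5 is optimal.

5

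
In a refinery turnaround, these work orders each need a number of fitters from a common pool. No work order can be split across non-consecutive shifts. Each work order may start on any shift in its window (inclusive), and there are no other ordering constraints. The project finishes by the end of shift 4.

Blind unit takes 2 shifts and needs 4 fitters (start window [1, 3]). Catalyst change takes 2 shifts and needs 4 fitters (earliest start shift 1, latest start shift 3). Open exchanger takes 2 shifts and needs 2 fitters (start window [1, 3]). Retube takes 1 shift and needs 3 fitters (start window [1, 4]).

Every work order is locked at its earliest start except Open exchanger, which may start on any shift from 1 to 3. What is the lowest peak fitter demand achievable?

Open exchanger@1: s1:13  s2:10  s3:0  s4:0 → peak 13
Open exchanger@2: s1:11  s2:10  s3:2  s4:0 → peak 11
Open exchanger@3: s1:11  s2:8  s3:2  s4:2 → peak 11
Best is Open exchanger@2, peak 11.

11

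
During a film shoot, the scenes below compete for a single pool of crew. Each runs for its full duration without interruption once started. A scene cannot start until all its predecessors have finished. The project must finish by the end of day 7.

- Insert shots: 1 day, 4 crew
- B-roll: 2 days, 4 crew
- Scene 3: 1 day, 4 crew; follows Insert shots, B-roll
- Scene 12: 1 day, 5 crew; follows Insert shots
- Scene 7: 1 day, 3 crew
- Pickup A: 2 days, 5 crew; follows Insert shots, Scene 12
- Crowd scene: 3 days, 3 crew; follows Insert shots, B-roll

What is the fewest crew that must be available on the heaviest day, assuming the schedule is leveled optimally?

Early-start (Insert shots@1, B-roll@1, Scene 3@3, Scene 12@2, Scene 7@1, Pickup A@3, Crowd scene@3) gives peak 12: d1:11  d2:9  d3:12  d4:8  d5:3  d6:0  d7:0.
Shift Scene 12→4, Scene 7→2, Pickup A→5.
Schedule Insert shots@1, B-roll@1, Scene 3@3, Scene 12@4, Scene 7@2, Pickup A@5, Crowd scene@3: d1:8  d2:7  d3:7  d4:8  d5:8  d6:5  d7:0 — peak 8.

8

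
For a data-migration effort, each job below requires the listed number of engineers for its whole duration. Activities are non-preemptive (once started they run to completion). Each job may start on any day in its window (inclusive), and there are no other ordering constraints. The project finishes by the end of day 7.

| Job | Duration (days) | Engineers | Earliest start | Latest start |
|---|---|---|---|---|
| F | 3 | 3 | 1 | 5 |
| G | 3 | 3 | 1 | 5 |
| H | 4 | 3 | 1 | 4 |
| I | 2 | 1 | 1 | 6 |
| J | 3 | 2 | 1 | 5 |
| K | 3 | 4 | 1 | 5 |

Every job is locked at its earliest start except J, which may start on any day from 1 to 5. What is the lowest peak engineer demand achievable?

14

J@1: d1:16  d2:16  d3:15  d4:3  d5:0  d6:0  d7:0 → peak 16
J@2: d1:14  d2:16  d3:15  d4:5  d5:0  d6:0  d7:0 → peak 16
J@3: d1:14  d2:14  d3:15  d4:5  d5:2  d6:0  d7:0 → peak 15
J@4: d1:14  d2:14  d3:13  d4:5  d5:2  d6:2  d7:0 → peak 14
J@5: d1:14  d2:14  d3:13  d4:3  d5:2  d6:2  d7:2 → peak 14
Best is J@4, peak 14.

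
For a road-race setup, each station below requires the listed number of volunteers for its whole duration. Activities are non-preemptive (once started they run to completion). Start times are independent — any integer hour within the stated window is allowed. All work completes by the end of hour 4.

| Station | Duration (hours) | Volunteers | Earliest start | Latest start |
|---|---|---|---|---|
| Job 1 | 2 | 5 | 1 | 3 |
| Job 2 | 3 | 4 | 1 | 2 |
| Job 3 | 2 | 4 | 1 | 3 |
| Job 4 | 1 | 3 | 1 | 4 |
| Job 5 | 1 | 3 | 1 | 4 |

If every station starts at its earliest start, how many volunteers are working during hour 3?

4

At early start, hour 3 has: Job 2.
Demand: 4 = 4.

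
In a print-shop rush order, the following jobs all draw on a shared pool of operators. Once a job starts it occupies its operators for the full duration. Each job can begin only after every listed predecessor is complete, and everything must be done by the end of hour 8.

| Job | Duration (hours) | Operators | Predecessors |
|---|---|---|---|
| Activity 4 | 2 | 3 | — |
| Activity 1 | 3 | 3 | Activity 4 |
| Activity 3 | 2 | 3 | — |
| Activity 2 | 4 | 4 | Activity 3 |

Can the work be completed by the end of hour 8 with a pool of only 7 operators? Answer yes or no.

yes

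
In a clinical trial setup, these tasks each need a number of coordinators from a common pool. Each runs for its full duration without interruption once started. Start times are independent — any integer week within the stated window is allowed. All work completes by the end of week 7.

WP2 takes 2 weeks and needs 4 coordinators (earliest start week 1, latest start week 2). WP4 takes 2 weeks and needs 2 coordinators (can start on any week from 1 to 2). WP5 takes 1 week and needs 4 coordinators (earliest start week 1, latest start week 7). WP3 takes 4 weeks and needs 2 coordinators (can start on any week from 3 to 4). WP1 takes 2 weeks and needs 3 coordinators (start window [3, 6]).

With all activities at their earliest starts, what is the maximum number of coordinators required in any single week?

10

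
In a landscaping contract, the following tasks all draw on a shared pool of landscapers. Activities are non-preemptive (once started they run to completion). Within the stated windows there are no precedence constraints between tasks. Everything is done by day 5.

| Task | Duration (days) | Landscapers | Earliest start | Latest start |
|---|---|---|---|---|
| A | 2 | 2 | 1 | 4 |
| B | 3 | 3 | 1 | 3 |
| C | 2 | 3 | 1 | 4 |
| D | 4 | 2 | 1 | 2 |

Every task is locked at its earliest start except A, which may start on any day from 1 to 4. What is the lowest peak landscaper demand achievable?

8

A@1: d1:10  d2:10  d3:5  d4:2  d5:0 → peak 10
A@2: d1:8  d2:10  d3:7  d4:2  d5:0 → peak 10
A@3: d1:8  d2:8  d3:7  d4:4  d5:0 → peak 8
A@4: d1:8  d2:8  d3:5  d4:4  d5:2 → peak 8
Best is A@3, peak 8.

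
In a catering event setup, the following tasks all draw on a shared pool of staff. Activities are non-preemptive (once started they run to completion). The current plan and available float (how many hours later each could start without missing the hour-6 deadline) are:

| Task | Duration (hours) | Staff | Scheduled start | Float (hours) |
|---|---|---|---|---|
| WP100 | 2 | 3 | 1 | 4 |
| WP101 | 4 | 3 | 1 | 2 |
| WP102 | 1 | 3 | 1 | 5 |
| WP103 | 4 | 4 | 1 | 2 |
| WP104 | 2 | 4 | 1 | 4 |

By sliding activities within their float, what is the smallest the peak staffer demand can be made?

9

Early-start (WP100@1, WP101@1, WP102@1, WP103@1, WP104@1) gives peak 17: h1:17  h2:14  h3:7  h4:7  h5:0  h6:0.
Shift WP103→3, WP104→5.
Schedule WP100@1, WP101@1, WP102@1, WP103@3, WP104@5: h1:9  h2:6  h3:7  h4:7  h5:8  h6:8 — peak 9.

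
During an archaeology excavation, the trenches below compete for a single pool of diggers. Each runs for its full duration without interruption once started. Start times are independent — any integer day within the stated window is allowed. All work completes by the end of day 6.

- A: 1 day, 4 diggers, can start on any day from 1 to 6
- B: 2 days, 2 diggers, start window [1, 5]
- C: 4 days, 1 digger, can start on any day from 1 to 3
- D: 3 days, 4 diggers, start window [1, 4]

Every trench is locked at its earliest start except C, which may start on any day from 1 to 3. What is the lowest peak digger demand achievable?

C@1: d1:11  d2:7  d3:5  d4:1  d5:0  d6:0 → peak 11
C@2: d1:10  d2:7  d3:5  d4:1  d5:1  d6:0 → peak 10
C@3: d1:10  d2:6  d3:5  d4:1  d5:1  d6:1 → peak 10
Best is C@2, peak 10.

10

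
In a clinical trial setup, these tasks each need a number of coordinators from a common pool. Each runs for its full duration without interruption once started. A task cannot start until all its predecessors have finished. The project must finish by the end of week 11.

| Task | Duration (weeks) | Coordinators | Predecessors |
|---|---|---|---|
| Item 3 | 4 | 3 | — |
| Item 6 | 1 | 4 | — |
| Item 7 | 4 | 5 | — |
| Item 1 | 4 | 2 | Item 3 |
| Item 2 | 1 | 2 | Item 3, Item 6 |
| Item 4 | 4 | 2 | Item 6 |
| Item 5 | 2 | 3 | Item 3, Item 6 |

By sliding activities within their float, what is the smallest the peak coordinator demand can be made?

7

Early-start (Item 3@1, Item 6@1, Item 7@1, Item 1@5, Item 2@5, Item 4@2, Item 5@5) gives peak 12: w1:12  w2:10  w3:10  w4:10  w5:9  w6:5  w7:2  w8:2  w9:0  w10:0  w11:0.
Shift Item 7→5, Item 1→6, Item 2→9, Item 5→9.
Schedule Item 3@1, Item 6@1, Item 7@5, Item 1@6, Item 2@9, Item 4@2, Item 5@9: w1:7  w2:5  w3:5  w4:5  w5:7  w6:7  w7:7  w8:7  w9:7  w10:3  w11:0 — peak 7.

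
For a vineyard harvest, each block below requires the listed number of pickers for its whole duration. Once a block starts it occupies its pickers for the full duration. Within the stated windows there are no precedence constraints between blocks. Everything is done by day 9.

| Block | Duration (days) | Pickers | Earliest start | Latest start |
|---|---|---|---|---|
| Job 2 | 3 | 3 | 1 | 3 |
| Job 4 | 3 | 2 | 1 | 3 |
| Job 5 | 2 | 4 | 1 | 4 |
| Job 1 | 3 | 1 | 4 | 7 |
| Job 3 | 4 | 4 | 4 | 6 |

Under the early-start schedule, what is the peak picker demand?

9

Early-start schedule: Job 2@1, Job 4@1, Job 5@1, Job 1@4, Job 3@4.
Load per day: day 1: 9, day 2: 9, day 3: 5, day 4: 5, day 5: 5, day 6: 5, day 7: 4, day 8: 0, day 9: 0.
Peak is 9.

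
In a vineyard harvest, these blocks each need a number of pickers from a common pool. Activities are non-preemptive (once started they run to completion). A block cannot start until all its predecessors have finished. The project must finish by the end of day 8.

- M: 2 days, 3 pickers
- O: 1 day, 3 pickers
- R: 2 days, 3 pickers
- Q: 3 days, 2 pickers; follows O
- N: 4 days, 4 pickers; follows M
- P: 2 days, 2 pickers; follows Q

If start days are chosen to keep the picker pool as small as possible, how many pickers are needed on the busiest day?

6

Early-start (M@1, O@1, R@1, Q@2, N@3, P@5) gives peak 9: d1:9  d2:8  d3:6  d4:6  d5:6  d6:6  d7:0  d8:0.
Shift R→2, Q→3, N→4, P→6.
Schedule M@1, O@1, R@2, Q@3, N@4, P@6: d1:6  d2:6  d3:5  d4:6  d5:6  d6:6  d7:6  d8:0 — peak 6.
Total picker-days = 41 over 8 days ⇒ peak ≥ ⌈41/8⌉ = 6, so 6 is optimal.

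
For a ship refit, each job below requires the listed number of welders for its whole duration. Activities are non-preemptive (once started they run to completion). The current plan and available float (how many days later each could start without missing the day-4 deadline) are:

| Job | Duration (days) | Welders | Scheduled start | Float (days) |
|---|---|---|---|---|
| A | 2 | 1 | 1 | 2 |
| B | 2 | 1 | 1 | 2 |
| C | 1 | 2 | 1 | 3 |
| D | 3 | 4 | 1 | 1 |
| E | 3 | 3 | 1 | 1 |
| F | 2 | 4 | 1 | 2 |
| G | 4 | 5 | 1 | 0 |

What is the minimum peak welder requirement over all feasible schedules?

16

Early-start (A@1, B@1, C@1, D@1, E@1, F@1, G@1) gives peak 20: d1:20  d2:18  d3:12  d4:5.
Shift F→3.
Schedule A@1, B@1, C@1, D@1, E@1, F@3, G@1: d1:16  d2:14  d3:16  d4:9 — peak 16.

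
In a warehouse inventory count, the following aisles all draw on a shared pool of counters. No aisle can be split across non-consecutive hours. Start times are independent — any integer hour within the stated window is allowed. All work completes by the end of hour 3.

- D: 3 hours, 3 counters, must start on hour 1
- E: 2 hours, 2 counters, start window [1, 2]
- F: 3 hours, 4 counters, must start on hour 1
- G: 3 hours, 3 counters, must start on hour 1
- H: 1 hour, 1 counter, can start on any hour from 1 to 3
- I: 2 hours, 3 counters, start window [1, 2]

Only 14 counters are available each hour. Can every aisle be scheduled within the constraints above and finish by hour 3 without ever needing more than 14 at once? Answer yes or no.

no

The minimum achievable peak is 15; 14 < 15, so no feasible schedule stays within the cap.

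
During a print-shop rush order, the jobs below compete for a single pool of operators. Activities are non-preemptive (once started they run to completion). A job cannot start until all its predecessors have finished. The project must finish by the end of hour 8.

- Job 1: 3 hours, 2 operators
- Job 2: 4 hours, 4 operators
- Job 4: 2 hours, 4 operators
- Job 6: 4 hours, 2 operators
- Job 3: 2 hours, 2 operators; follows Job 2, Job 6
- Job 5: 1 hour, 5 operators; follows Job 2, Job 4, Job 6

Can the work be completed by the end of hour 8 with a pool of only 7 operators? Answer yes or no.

Schedule Job 1@5, Job 2@1, Job 4@5, Job 6@1, Job 3@7, Job 5@8: h1:6  h2:6  h3:6  h4:6  h5:6  h6:6  h7:4  h8:7 — peak 7 ≤ 7.

yes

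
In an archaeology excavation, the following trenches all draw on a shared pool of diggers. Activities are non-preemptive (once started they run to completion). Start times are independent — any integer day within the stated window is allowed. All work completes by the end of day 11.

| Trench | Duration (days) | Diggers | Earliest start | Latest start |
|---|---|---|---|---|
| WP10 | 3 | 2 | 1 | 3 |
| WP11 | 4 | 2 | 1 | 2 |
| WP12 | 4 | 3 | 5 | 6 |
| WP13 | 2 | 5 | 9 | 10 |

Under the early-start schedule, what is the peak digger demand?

5

Early-start schedule: WP10@1, WP11@1, WP12@5, WP13@9.
Load per day: day 1: 4, day 2: 4, day 3: 4, day 4: 2, day 5: 3, day 6: 3, day 7: 3, day 8: 3, day 9: 5, day 10: 5, day 11: 0.
Peak is 5.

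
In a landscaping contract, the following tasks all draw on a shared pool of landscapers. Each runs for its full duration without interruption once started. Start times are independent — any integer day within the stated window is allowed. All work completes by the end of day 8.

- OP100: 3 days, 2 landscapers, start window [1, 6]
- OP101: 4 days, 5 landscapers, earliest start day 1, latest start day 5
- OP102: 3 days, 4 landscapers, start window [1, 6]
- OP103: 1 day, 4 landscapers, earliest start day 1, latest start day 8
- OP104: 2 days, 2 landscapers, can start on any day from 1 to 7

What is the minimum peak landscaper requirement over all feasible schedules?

Early-start (OP100@1, OP101@1, OP102@1, OP103@1, OP104@1) gives peak 17: d1:17  d2:13  d3:11  d4:5  d5:0  d6:0  d7:0  d8:0.
Shift OP102→5, OP103→8, OP104→4.
Schedule OP100@1, OP101@1, OP102@5, OP103@8, OP104@4: d1:7  d2:7  d3:7  d4:7  d5:6  d6:4  d7:4  d8:4 — peak 7.

7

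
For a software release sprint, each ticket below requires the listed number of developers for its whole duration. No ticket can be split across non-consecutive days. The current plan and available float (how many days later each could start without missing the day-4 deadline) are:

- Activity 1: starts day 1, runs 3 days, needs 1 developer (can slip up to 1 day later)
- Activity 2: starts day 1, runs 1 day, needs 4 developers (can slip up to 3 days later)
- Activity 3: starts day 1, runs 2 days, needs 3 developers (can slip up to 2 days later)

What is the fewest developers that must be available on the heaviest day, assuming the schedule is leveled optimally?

4

Early-start (Activity 1@1, Activity 2@1, Activity 3@1) gives peak 8: d1:8  d2:4  d3:1  d4:0.
Shift Activity 2→4.
Schedule Activity 1@1, Activity 2@4, Activity 3@1: d1:4  d2:4  d3:1  d4:4 — peak 4.
Total developer-days = 13 over 4 days ⇒ peak ≥ ⌈13/4⌉ = 4, so 4 is optimal.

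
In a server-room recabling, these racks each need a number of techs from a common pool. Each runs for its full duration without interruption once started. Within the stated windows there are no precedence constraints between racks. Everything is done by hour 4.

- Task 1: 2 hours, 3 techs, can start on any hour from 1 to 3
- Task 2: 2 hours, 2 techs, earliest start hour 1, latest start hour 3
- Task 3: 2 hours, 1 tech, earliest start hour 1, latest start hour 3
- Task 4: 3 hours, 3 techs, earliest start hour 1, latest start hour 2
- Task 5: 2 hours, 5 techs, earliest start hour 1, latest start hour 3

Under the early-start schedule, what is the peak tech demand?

14

Early-start schedule: Task 1@1, Task 2@1, Task 3@1, Task 4@1, Task 5@1.
Load per hour: hour 1: 14, hour 2: 14, hour 3: 3, hour 4: 0.
Peak is 14.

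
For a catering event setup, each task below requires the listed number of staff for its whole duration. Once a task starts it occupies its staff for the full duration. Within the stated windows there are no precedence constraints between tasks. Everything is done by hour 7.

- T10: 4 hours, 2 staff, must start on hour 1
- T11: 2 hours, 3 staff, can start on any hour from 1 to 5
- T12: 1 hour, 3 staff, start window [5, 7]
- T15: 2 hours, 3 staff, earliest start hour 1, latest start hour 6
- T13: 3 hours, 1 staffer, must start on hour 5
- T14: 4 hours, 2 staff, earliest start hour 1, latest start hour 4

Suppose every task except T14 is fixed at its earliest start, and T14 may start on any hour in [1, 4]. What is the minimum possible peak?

8

T14@1: h1:10  h2:10  h3:4  h4:4  h5:4  h6:1  h7:1 → peak 10
T14@2: h1:8  h2:10  h3:4  h4:4  h5:6  h6:1  h7:1 → peak 10
T14@3: h1:8  h2:8  h3:4  h4:4  h5:6  h6:3  h7:1 → peak 8
T14@4: h1:8  h2:8  h3:2  h4:4  h5:6  h6:3  h7:3 → peak 8
Best is T14@3, peak 8.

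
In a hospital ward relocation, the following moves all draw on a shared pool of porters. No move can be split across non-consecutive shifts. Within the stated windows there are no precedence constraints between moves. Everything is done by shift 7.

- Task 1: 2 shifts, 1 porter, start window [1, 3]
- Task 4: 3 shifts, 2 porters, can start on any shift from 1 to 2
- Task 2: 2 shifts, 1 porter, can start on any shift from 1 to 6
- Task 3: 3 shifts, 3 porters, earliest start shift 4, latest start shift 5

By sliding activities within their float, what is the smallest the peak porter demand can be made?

3

Early-start (Task 1@1, Task 4@1, Task 2@1, Task 3@4) gives peak 4: s1:4  s2:4  s3:2  s4:3  s5:3  s6:3  s7:0.
Shift Task 2→3, Task 3→5.
Schedule Task 1@1, Task 4@1, Task 2@3, Task 3@5: s1:3  s2:3  s3:3  s4:1  s5:3  s6:3  s7:3 — peak 3.
Total porter-shifts = 19 over 7 shifts ⇒ peak ≥ ⌈19/7⌉ = 3, so 3 is optimal.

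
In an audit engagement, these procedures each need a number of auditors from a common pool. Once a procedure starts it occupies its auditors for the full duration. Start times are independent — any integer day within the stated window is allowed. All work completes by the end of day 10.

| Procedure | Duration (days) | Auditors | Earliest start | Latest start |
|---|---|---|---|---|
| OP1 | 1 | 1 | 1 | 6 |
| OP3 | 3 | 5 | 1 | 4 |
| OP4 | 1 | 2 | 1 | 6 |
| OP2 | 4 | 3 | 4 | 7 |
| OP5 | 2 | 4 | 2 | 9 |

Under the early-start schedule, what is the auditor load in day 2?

At early start, day 2 has: OP3, OP5.
Demand: 5 + 4 = 9.

9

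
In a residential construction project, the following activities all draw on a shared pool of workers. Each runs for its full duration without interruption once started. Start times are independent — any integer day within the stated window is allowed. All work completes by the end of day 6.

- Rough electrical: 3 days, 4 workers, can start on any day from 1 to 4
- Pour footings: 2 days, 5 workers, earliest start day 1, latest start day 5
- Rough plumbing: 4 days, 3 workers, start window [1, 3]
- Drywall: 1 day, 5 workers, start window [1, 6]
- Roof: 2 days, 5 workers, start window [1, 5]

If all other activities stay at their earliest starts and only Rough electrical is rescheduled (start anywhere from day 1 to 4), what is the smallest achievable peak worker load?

Rough electrical@1: d1:22  d2:17  d3:7  d4:3  d5:0  d6:0 → peak 22
Rough electrical@2: d1:18  d2:17  d3:7  d4:7  d5:0  d6:0 → peak 18
Rough electrical@3: d1:18  d2:13  d3:7  d4:7  d5:4  d6:0 → peak 18
Rough electrical@4: d1:18  d2:13  d3:3  d4:7  d5:4  d6:4 → peak 18
Best is Rough electrical@2, peak 18.

18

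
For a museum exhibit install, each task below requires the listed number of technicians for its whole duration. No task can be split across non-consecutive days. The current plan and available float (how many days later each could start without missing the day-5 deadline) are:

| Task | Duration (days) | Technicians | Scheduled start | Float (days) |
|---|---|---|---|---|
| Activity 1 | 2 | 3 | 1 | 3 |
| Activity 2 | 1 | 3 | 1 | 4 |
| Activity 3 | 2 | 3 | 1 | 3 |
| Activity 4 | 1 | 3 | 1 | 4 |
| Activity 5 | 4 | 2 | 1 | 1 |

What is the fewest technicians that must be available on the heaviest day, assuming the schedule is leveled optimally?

6

Early-start (Activity 1@1, Activity 2@1, Activity 3@1, Activity 4@1, Activity 5@1) gives peak 14: d1:14  d2:8  d3:2  d4:2  d5:0.
Shift Activity 3→3, Activity 4→5, Activity 5→2.
Schedule Activity 1@1, Activity 2@1, Activity 3@3, Activity 4@5, Activity 5@2: d1:6  d2:5  d3:5  d4:5  d5:5 — peak 6.
Total technician-days = 26 over 5 days ⇒ peak ≥ ⌈26/5⌉ = 6, so 6 is optimal.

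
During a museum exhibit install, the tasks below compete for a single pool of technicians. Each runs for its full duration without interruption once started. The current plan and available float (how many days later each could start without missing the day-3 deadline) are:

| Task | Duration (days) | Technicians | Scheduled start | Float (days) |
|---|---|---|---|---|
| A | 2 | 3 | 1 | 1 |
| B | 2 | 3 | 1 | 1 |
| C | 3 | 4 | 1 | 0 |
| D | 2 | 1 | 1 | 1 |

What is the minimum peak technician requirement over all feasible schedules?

Schedule A@1, B@1, C@1, D@1: d1:11  d2:11  d3:4 — peak 11.
No arrangement of the 8 feasible schedules does better.

11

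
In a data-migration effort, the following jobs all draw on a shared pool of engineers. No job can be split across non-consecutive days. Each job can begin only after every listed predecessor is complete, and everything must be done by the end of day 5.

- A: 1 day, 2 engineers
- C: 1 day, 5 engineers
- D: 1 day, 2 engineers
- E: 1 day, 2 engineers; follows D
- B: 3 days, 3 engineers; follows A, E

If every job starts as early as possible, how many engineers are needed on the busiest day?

9

Early-start schedule: A@1, C@1, D@1, E@2, B@3.
Load per day: day 1: 9, day 2: 2, day 3: 3, day 4: 3, day 5: 3.
Peak is 9.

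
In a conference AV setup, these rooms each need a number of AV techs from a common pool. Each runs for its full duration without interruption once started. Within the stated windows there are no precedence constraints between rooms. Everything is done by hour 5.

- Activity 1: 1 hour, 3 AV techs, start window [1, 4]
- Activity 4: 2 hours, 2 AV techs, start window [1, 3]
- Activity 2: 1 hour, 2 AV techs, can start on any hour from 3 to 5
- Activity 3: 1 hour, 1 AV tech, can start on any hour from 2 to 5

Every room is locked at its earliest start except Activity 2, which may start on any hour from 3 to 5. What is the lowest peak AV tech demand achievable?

5

Activity 2@3: h1:5  h2:3  h3:2  h4:0  h5:0 → peak 5
Activity 2@4: h1:5  h2:3  h3:0  h4:2  h5:0 → peak 5
Activity 2@5: h1:5  h2:3  h3:0  h4:0  h5:2 → peak 5
Best is Activity 2@3, peak 5.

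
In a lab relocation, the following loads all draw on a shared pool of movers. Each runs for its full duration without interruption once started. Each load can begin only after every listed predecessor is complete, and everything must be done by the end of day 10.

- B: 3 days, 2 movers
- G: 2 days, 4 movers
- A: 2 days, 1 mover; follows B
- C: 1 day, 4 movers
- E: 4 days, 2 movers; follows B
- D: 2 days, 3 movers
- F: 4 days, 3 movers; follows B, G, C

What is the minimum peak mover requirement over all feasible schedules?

5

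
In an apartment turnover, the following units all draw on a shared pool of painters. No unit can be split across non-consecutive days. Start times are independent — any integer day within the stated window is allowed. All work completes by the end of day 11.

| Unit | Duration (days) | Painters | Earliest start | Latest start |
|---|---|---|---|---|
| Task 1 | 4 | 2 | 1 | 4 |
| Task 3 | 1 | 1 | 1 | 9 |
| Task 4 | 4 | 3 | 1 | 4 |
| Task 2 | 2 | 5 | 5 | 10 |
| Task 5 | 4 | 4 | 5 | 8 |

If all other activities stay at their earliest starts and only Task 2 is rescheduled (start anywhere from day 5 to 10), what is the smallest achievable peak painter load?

6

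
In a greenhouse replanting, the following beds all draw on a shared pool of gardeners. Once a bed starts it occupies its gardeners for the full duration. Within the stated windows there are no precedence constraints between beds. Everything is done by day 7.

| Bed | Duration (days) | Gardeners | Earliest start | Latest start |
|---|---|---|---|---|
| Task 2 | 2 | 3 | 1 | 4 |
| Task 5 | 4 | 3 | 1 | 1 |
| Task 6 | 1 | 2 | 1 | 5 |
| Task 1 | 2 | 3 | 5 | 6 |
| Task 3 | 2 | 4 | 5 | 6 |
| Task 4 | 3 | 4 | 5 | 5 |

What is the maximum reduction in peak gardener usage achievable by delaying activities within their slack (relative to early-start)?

Early-start peak: d1:8  d2:6  d3:3  d4:3  d5:11  d6:11  d7:4 ⇒ 11.
Leveled (Task 2@1, Task 5@1, Task 6@1, Task 1@5, Task 3@5, Task 4@5): d1:8  d2:6  d3:3  d4:3  d5:11  d6:11  d7:4 ⇒ 11.
Reduction 11 − 11 = 0.

0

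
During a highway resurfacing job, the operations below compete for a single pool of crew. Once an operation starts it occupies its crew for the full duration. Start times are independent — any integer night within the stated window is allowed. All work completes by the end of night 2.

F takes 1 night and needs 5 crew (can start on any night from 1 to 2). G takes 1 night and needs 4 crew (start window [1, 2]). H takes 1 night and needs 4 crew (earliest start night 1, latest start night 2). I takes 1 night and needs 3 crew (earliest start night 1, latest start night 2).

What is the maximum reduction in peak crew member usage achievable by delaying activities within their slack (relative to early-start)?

Early-start peak: n1:16  n2:0 ⇒ 16.
Leveled (F@1, G@2, H@2, I@1): n1:8  n2:8 ⇒ 8.
Reduction 16 − 8 = 8.

8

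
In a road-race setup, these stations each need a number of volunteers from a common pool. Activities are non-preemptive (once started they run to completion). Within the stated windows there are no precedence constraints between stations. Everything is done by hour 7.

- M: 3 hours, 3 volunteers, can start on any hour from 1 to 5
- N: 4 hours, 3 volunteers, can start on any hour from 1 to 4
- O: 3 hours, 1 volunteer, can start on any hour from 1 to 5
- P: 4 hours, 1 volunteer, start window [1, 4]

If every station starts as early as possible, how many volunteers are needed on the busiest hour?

Early-start schedule: M@1, N@1, O@1, P@1.
Load per hour: hour 1: 8, hour 2: 8, hour 3: 8, hour 4: 4, hour 5: 0, hour 6: 0, hour 7: 0.
Peak is 8.

8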